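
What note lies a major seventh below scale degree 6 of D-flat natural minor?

Cbb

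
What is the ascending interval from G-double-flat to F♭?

The letter names run G→F, a span of 6 letter steps, so the interval is some kind of seventh.
Gbb to Fb is 11 semitones. A major seventh is 11, so 11 makes it major.

major seventh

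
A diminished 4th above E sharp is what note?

E up a perfect fourth is A, so the target letter is A.
From E#, a diminished fourth is 4 semitones up: A.

A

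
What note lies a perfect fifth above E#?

A fifth above E lands on the letter B.
A perfect fifth spans 7 semitones, so E# moves to pitch class 0. On the letter B that is B#.

B#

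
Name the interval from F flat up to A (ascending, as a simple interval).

The letter names run F→A, a span of 2 letter steps, so the interval is some kind of third.
Fb to A is 5 semitones. A major third is 4, so 5 makes it augmented.

augmented third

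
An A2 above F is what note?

F up a major second is G, so the target letter is G.
From F, an augmented second is 3 semitones up: G#.

G#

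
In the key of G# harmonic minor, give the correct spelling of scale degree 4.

C#

Degree 4 takes the letter 3 steps above G, which is C.
In harmonic minor, degree 4 sits 5 semitones above the tonic. G# + 5 semitones is pitch class 1, spelled on C as C#.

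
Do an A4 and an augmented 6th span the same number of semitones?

An augmented fourth spans 6 semitones; an augmented sixth spans 10.
The spans differ, so they are not enharmonic equivalents.

No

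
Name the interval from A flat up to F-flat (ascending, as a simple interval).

minor sixth

The letter names run A→F, a span of 5 letter steps, so the interval is some kind of sixth.
Ab to Fb is 8 semitones. A major sixth is 9, so 8 makes it minor.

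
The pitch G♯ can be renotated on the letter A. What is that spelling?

Ab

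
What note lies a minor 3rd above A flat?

A up a major third is C#, so the target letter is C.
From Ab, a minor third is 3 semitones up: Cb.

Cb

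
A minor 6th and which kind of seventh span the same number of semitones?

doubly diminished

A minor sixth spans 8 semitones.
A seventh spanning 8 semitones is doubly diminished (the major seventh is 11).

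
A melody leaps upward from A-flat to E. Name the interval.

The letter names run A→E, a span of 4 letter steps, so the interval is some kind of fifth.
Ab to E is 8 semitones. A perfect fifth is 7, so 8 makes it augmented.

augmented fifth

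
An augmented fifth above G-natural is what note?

D#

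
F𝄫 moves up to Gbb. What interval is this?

major second

The letter names run F→G, a span of 1 letter step, so the interval is some kind of second.
Fbb to Gbb is 2 semitones. A major second is 2, so 2 makes it major.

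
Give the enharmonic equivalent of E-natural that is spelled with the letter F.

E is pitch class 4. The letter F alone is pitch class 5.
To reach pitch class 4 from F requires an offset of -1 semitone, i.e. flat: Fb.

Fb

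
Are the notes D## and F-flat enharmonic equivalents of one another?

Yes

D## is pitch class 4; Fb is pitch class 4.
All spellings map to pitch class 4, so they are enharmonically equivalent.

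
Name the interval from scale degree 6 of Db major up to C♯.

augmented second

Scale degree 6 of Db major is Bb.
Bb up to C#: letters B→C make it a second; 3 semitones makes it augmented.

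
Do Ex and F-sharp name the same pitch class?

Yes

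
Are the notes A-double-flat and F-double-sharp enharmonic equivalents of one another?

Abb is pitch class 7; F## is pitch class 7.
All spellings map to pitch class 7, so they are enharmonically equivalent.

Yes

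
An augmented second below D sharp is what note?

A second below D lands on the letter C.
An augmented second spans 3 semitones, so D# moves to pitch class 0. On the letter C that is C.

C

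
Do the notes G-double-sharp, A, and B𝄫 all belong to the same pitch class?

Yes

G## = pitch class 9 and A = pitch class 9 and Bbb = pitch class 9 — the same pitch class, so they are enharmonic equivalents.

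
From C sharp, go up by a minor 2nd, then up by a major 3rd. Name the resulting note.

F#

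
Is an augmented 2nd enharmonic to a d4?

An augmented second spans 3 semitones; a diminished fourth spans 4.
The spans differ, so they are not enharmonic equivalents.

No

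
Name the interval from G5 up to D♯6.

The letter names run G→D, a span of 4 letter steps, so the interval is some kind of fifth.
G to D# is 8 semitones. A perfect fifth is 7, so 8 makes it augmented.

augmented fifth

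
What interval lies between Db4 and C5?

The letter names run D→C, a span of 6 letter steps, so the interval is some kind of seventh.
Db to C is 11 semitones. A major seventh is 11, so 11 makes it major.

major seventh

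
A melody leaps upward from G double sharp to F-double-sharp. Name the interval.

Counting letters G–A–B–C–D–E–F gives a seventh.
G##→F## = 10 semitones, 1 narrower than the major seventh (11), so minor.

minor seventh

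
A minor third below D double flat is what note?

A third below D lands on the letter B.
A minor third spans 3 semitones, so Dbb moves to pitch class 9. On the letter B that is Bbb.

Bbb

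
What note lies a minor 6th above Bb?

Gb

A sixth above B lands on the letter G.
A minor sixth spans 8 semitones, so Bb moves to pitch class 6. On the letter G that is Gb.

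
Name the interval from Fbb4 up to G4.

Counting letters F–G gives a second.
Fbb→G = 4 semitones, 2 wider than the major second (2), so doubly augmented.

doubly augmented second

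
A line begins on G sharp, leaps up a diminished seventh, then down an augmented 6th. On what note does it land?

Abb

A diminished seventh up from G# is F (letter F, 9 semitones up).
An augmented sixth down from F is Abb (letter A, 10 semitones down).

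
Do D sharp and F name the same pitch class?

No

Two spellings are enharmonically equivalent only if they share a pitch class.
Here D# → 3, F → 5; 3 ≠ 5, so they are not.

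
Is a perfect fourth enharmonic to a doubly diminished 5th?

Yes

A perfect fourth spans 5 semitones; a doubly diminished fifth spans 5.
They are enharmonically equivalent.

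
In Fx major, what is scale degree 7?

Degree 7 takes the letter 6 steps above F, which is E.
In major, degree 7 sits 11 semitones above the tonic. F## + 11 semitones is pitch class 6, spelled on E as E##.

E##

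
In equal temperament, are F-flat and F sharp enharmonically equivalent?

No

Two spellings are enharmonically equivalent only if they share a pitch class.
Here Fb → 4, F# → 6; 4 ≠ 6, so they are not.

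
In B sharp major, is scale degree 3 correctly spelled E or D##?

D##

Each scale degree takes a distinct letter name. Degree 3 of a scale on B must use the letter D.
D## and E are enharmonically the same pitch, but only D## uses the letter D, so it is the correct spelling here.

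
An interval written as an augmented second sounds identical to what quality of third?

minor

An augmented second spans 3 semitones.
A third spanning 3 semitones is minor (the major third is 4).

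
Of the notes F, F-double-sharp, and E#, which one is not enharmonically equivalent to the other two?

F##

In 12-tone equal temperament, enharmonic equivalents share a pitch class. F is pitch class 5; F## is pitch class 7; E# is pitch class 5.
F and E# share pitch class 5, while F## is pitch class 7.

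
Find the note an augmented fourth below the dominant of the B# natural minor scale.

The dominant of B# natural minor is F##.
An augmented fourth (6 semitones) below F## lands on the letter C, giving C#.

C#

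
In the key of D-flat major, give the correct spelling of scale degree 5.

Ab

Degree 5 takes the letter 4 steps above D, which is A.
In major, degree 5 sits 7 semitones above the tonic. Db + 7 semitones is pitch class 8, spelled on A as Ab.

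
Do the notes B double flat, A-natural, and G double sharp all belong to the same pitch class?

Bbb is pitch class 9; A is pitch class 9; G## is pitch class 9.
All spellings map to pitch class 9, so they are enharmonically equivalent.

Yes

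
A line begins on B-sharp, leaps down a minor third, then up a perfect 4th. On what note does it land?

A minor third down from B# is G## (letter G, 3 semitones down).
A perfect fourth up from G## is C## (letter C, 5 semitones up).

C##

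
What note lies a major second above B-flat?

C

B up a major second is C#, so the target letter is C.
From Bb, a major second is 2 semitones up: C.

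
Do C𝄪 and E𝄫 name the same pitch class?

C## = pitch class 2 and Ebb = pitch class 2 — the same pitch class, so they are enharmonic equivalents.

Yes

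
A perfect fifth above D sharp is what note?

A fifth above D lands on the letter A.
A perfect fifth spans 7 semitones, so D# moves to pitch class 10. On the letter A that is A#.

A#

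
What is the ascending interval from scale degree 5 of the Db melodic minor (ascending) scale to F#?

augmented sixth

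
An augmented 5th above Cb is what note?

G

A fifth above C lands on the letter G.
An augmented fifth spans 8 semitones, so Cb moves to pitch class 7. On the letter G that is G.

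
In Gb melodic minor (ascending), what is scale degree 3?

The Gb melodic minor (ascending) scale runs Gb Ab Bbb Cb Db Eb F.
Degree 3 is Bbb.

Bbb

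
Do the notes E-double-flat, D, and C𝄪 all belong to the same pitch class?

Ebb = pitch class 2 and D = pitch class 2 and C## = pitch class 2 — the same pitch class, so they are enharmonic equivalents.

Yes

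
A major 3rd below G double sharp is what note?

E#

G down a major third is Eb, so the target letter is E.
From G##, a major third is 4 semitones down: E#.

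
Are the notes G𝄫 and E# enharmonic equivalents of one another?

Gbb = pitch class 5 and E# = pitch class 5 — the same pitch class, so they are enharmonic equivalents.

Yes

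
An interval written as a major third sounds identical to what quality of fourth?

A major third spans 4 semitones.
A fourth spanning 4 semitones is diminished (the perfect fourth is 5).

diminished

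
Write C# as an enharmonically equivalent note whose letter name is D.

Db

Plain D sits 1 semitone above C#, so on the letter D the same pitch needs a flat: Db.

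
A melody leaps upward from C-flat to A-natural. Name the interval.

Counting letters C–D–E–F–G–A gives a sixth.
Cb→A = 10 semitones, 1 wider than the major sixth (9), so augmented.

augmented sixth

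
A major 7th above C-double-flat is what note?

A seventh above C lands on the letter B.
A major seventh spans 11 semitones, so Cbb moves to pitch class 9. On the letter B that is Bbb.

Bbb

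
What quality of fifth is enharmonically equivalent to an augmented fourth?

diminished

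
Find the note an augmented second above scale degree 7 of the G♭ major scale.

Scale degree 7 of Gb major is F.
An augmented second (3 semitones) above F lands on the letter G, giving G#.

G#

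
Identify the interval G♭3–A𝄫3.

minor second

Counting letters G–A gives a second.
Gb→Abb = 1 semitone, 1 narrower than the major second (2), so minor.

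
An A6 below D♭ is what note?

D down a major sixth is F, so the target letter is F.
From Db, an augmented sixth is 10 semitones down: Fbb.

Fbb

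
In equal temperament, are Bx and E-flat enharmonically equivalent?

No

Two spellings are enharmonically equivalent only if they share a pitch class.
Here B## → 1, Eb → 3; 1 ≠ 3, so they are not.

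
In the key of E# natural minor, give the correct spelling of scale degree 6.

C#

Degree 6 takes the letter 5 steps above E, which is C.
In natural minor, degree 6 sits 8 semitones above the tonic. E# + 8 semitones is pitch class 1, spelled on C as C#.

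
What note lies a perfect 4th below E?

E down a perfect fourth is B, so the target letter is B.
From E, a perfect fourth is 5 semitones down: B.

B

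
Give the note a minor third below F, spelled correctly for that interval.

D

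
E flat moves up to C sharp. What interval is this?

augmented sixth

Counting letters E–F–G–A–B–C gives a sixth.
Eb→C# = 10 semitones, 1 wider than the major sixth (9), so augmented.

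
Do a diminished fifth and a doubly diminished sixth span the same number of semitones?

Yes

A diminished fifth spans 6 semitones; a doubly diminished sixth spans 6.
They are enharmonically equivalent.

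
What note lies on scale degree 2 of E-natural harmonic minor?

Degree 2 takes the letter 1 step above E, which is F.
In harmonic minor, degree 2 sits 2 semitones above the tonic. E + 2 semitones is pitch class 6, spelled on F as F#.

F#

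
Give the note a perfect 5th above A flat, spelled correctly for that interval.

A fifth above A lands on the letter E.
A perfect fifth spans 7 semitones, so Ab moves to pitch class 3. On the letter E that is Eb.

Eb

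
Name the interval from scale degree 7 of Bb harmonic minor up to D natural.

perfect fourth

Scale degree 7 of Bb harmonic minor is A.
A up to D: letters A→D make it a fourth; 5 semitones makes it perfect.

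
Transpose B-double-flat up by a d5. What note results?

A fifth above B lands on the letter F.
A diminished fifth spans 6 semitones, so Bbb moves to pitch class 3. On the letter F that is Fbb.

Fbb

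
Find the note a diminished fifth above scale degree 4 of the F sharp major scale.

F

Scale degree 4 of F# major is B.
A diminished fifth (6 semitones) above B lands on the letter F, giving F.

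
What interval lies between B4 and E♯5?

The letter names run B→E, a span of 3 letter steps, so the interval is some kind of fourth.
B to E# is 6 semitones. A perfect fourth is 5, so 6 makes it augmented.

augmented fourth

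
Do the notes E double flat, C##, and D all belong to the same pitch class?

Yes

Ebb = pitch class 2 and C## = pitch class 2 and D = pitch class 2 — the same pitch class, so they are enharmonic equivalents.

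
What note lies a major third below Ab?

A third below A lands on the letter F.
A major third spans 4 semitones, so Ab moves to pitch class 4. On the letter F that is Fb.

Fb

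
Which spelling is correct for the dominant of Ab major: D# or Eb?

Each scale degree takes a distinct letter name. Degree 5 of a scale on A must use the letter E.
Eb and D# are enharmonically the same pitch, but only Eb uses the letter E, so it is the correct spelling here.

Eb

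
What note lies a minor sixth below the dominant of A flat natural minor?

The dominant of Ab natural minor is Eb.
A minor sixth (8 semitones) below Eb lands on the letter G, giving G.

G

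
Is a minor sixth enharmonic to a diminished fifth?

A minor sixth spans 8 semitones; a diminished fifth spans 6.
The spans differ, so they are not enharmonic equivalents.

No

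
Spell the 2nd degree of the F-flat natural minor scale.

Gb

The Fb natural minor scale runs Fb Gb Abb Bbb Cb Dbb Ebb.
Degree 2 is Gb.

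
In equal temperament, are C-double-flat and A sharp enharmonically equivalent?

Cbb = pitch class 10 and A# = pitch class 10 — the same pitch class, so they are enharmonic equivalents.

Yes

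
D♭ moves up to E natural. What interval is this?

augmented second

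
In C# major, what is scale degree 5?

Degree 5 takes the letter 4 steps above C, which is G.
In major, degree 5 sits 7 semitones above the tonic. C# + 7 semitones is pitch class 8, spelled on G as G#.

G#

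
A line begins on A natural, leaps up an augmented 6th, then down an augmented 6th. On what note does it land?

An augmented sixth up from A is F## (letter F, 10 semitones up).
An augmented sixth down from F## is A (letter A, 10 semitones down).

A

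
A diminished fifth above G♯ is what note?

G up a perfect fifth is D, so the target letter is D.
From G#, a diminished fifth is 6 semitones up: D.

D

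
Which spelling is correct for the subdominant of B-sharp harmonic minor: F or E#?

E#

Each scale degree takes a distinct letter name. Degree 4 of a scale on B must use the letter E.
E# and F are enharmonically the same pitch, but only E# uses the letter E, so it is the correct spelling here.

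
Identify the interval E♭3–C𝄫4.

Counting letters E–F–G–A–B–C gives a sixth.
Eb→Cbb = 7 semitones, 2 narrower than the major sixth (9), so diminished.

diminished sixth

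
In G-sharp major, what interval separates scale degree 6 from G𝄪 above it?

Scale degree 6 of G# major is E#.
E# up to G##: letters E→G make it a third; 4 semitones makes it major.

major third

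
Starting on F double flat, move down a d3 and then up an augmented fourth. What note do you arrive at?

A diminished third down from Fbb is Db (letter D, 2 semitones down).
An augmented fourth up from Db is G (letter G, 6 semitones up).

G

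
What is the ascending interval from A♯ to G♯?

Counting letters A–B–C–D–E–F–G gives a seventh.
A#→G# = 10 semitones, 1 narrower than the major seventh (11), so minor.

minor seventh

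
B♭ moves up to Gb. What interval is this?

The letter names run B→G, a span of 5 letter steps, so the interval is some kind of sixth.
Bb to Gb is 8 semitones. A major sixth is 9, so 8 makes it minor.

minor sixth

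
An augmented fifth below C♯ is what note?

F

A fifth below C lands on the letter F.
An augmented fifth spans 8 semitones, so C# moves to pitch class 5. On the letter F that is F.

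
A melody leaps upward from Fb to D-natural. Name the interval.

augmented sixth

Counting letters F–G–A–B–C–D gives a sixth.
Fb→D = 10 semitones, 1 wider than the major sixth (9), so augmented.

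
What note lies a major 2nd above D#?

E#

D up a major second is E, so the target letter is E.
From D#, a major second is 2 semitones up: E#.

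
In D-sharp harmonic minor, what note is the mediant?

F#

The D# harmonic minor scale runs D# E# F# G# A# B C##.
Degree 3 is F#.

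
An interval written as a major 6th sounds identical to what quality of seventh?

diminished

A major sixth spans 9 semitones.
A seventh spanning 9 semitones is diminished (the major seventh is 11).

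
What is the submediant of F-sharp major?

The F# major scale runs F# G# A# B C# D# E#.
Degree 6 is D#.

D#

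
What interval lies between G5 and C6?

perfect fourth

Counting letters G–A–B–C gives a fourth.
G→C = 5 semitones, exactly the perfect fourth.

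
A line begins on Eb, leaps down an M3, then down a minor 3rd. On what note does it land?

Ab

A major third down from Eb is Cb (letter C, 4 semitones down).
A minor third down from Cb is Ab (letter A, 3 semitones down).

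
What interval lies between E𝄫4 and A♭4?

The letter names run E→A, a span of 3 letter steps, so the interval is some kind of fourth.
Ebb to Ab is 6 semitones. A perfect fourth is 5, so 6 makes it augmented.

augmented fourth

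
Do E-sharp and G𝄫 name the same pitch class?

Yes

E# is pitch class 5; Gbb is pitch class 5.
All spellings map to pitch class 5, so they are enharmonically equivalent.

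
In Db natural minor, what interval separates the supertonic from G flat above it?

minor third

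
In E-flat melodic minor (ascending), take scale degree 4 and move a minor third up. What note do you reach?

Scale degree 4 of Eb melodic minor (ascending) is Ab.
A minor third (3 semitones) above Ab lands on the letter C, giving Cb.

Cb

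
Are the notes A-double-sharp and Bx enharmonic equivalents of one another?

No

Two spellings are enharmonically equivalent only if they share a pitch class.
Here A## → 11, B## → 1; 1 ≠ 11, so they are not.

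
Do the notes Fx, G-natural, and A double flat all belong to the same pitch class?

F## is pitch class 7; G is pitch class 7; Abb is pitch class 7.
All spellings map to pitch class 7, so they are enharmonically equivalent.

Yes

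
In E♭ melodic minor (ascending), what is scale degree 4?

Degree 4 takes the letter 3 steps above E, which is A.
In melodic minor (ascending), degree 4 sits 5 semitones above the tonic. Eb + 5 semitones is pitch class 8, spelled on A as Ab.

Ab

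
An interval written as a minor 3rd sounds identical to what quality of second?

A minor third spans 3 semitones.
A second spanning 3 semitones is augmented (the major second is 2).

augmented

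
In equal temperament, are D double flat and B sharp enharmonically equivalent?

Dbb = pitch class 0 and B# = pitch class 0 — the same pitch class, so they are enharmonic equivalents.

Yes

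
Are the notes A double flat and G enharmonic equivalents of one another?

Yes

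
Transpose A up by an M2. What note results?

A up a major second is B, so the target letter is B.
From A, a major second is 2 semitones up: B.

B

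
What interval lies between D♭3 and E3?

The letter names run D→E, a span of 1 letter step, so the interval is some kind of second.
Db to E is 3 semitones. A major second is 2, so 3 makes it augmented.

augmented second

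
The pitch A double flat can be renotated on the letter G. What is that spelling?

G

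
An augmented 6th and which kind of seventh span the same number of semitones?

An augmented sixth spans 10 semitones.
A seventh spanning 10 semitones is minor (the major seventh is 11).

minor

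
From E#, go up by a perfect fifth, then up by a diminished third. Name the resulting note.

D

A perfect fifth up from E# is B# (letter B, 7 semitones up).
A diminished third up from B# is D (letter D, 2 semitones up).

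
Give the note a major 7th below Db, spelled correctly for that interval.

A seventh below D lands on the letter E.
A major seventh spans 11 semitones, so Db moves to pitch class 2. On the letter E that is Ebb.

Ebb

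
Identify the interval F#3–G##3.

Counting letters F–G gives a second.
F#→G## = 3 semitones, 1 wider than the major second (2), so augmented.

augmented second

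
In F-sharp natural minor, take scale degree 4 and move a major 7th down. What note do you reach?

C

Scale degree 4 of F# natural minor is B.
A major seventh (11 semitones) below B lands on the letter C, giving C.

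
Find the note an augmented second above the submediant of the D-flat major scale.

C#

The submediant of Db major is Bb.
An augmented second (3 semitones) above Bb lands on the letter C, giving C#.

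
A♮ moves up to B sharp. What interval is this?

augmented second

Counting letters A–B gives a second.
A→B# = 3 semitones, 1 wider than the major second (2), so augmented.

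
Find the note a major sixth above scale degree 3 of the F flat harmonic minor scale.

Fb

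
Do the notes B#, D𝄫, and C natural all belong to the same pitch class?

Yes

B# = pitch class 0 and Dbb = pitch class 0 and C = pitch class 0 — the same pitch class, so they are enharmonic equivalents.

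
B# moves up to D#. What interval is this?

minor third

Counting letters B–C–D gives a third.
B#→D# = 3 semitones, 1 narrower than the major third (4), so minor.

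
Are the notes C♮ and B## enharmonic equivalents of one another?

C is pitch class 0; B## is pitch class 1.
The pitch classes differ (0 vs. 1), so they are not enharmonic equivalents.

No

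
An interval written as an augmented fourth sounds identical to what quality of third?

An augmented fourth spans 6 semitones.
A third spanning 6 semitones is doubly augmented (the major third is 4).

doubly augmented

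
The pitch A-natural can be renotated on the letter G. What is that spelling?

A is pitch class 9. The letter G alone is pitch class 7.
To reach pitch class 9 from G requires an offset of +2 semitones, i.e. double sharp: G##.

G##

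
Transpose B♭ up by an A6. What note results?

G#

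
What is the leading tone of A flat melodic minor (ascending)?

G

Degree 7 takes the letter 6 steps above A, which is G.
In melodic minor (ascending), degree 7 sits 11 semitones above the tonic. Ab + 11 semitones is pitch class 7, spelled on G as G.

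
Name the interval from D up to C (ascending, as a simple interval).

minor seventh

The letter names run D→C, a span of 6 letter steps, so the interval is some kind of seventh.
D to C is 10 semitones. A major seventh is 11, so 10 makes it minor.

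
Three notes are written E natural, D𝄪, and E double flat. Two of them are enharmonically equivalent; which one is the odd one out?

In 12-tone equal temperament, enharmonic equivalents share a pitch class. E is pitch class 4; D## is pitch class 4; Ebb is pitch class 2.
E and D## share pitch class 4, while Ebb is pitch class 2.

Ebb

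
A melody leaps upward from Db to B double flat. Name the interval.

minor sixth

Counting letters D–E–F–G–A–B gives a sixth.
Db→Bbb = 8 semitones, 1 narrower than the major sixth (9), so minor.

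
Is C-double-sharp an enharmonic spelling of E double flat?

Yes

C## is pitch class 2; Ebb is pitch class 2.
All spellings map to pitch class 2, so they are enharmonically equivalent.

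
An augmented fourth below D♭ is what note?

D down a perfect fourth is A, so the target letter is A.
From Db, an augmented fourth is 6 semitones down: Abb.

Abb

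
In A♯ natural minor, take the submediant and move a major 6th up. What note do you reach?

D#

The submediant of A# natural minor is F#.
A major sixth (9 semitones) above F# lands on the letter D, giving D#.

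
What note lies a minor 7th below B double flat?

Cb

B down a major seventh is C, so the target letter is C.
From Bbb, a minor seventh is 10 semitones down: Cb.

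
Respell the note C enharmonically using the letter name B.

B#

C is pitch class 0. The letter B alone is pitch class 11.
To reach pitch class 0 from B requires an offset of +1 semitone, i.e. sharp: B#.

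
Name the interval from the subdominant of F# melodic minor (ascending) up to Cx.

The subdominant of F# melodic minor (ascending) is B.
B up to C##: letters B→C make it a second; 3 semitones makes it augmented.

augmented second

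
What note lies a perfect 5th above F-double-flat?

Cbb

F up a perfect fifth is C, so the target letter is C.
From Fbb, a perfect fifth is 7 semitones up: Cbb.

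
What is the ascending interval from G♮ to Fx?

augmented seventh

The letter names run G→F, a span of 6 letter steps, so the interval is some kind of seventh.
G to F## is 12 semitones. A major seventh is 11, so 12 makes it augmented.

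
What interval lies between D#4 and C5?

diminished seventh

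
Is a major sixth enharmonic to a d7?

Yes

A major sixth spans 9 semitones; a diminished seventh spans 9.
They are enharmonically equivalent.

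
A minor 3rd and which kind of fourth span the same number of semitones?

doubly diminished

A minor third spans 3 semitones.
A fourth spanning 3 semitones is doubly diminished (the perfect fourth is 5).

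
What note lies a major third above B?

B up a major third is D#, so the target letter is D.
From B, a major third is 4 semitones up: D#.

D#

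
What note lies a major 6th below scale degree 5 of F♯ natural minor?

E

Scale degree 5 of F# natural minor is C#.
A major sixth (9 semitones) below C# lands on the letter E, giving E.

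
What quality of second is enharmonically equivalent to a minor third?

augmented

A minor third spans 3 semitones.
A second spanning 3 semitones is augmented (the major second is 2).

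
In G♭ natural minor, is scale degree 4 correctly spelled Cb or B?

Each scale degree takes a distinct letter name. Degree 4 of a scale on G must use the letter C.
Cb and B are enharmonically the same pitch, but only Cb uses the letter C, so it is the correct spelling here.

Cb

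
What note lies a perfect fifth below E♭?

Ab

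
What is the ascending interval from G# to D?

The letter names run G→D, a span of 4 letter steps, so the interval is some kind of fifth.
G# to D is 6 semitones. A perfect fifth is 7, so 6 makes it diminished.

diminished fifth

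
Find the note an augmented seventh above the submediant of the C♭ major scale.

G#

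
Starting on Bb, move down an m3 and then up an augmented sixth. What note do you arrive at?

A minor third down from Bb is G (letter G, 3 semitones down).
An augmented sixth up from G is E# (letter E, 10 semitones up).

E#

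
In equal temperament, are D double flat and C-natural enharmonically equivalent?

Yes

Dbb = pitch class 0 and C = pitch class 0 — the same pitch class, so they are enharmonic equivalents.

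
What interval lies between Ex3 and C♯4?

diminished sixth

The letter names run E→C, a span of 5 letter steps, so the interval is some kind of sixth.
E## to C# is 7 semitones. A major sixth is 9, so 7 makes it diminished.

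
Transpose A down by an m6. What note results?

A sixth below A lands on the letter C.
A minor sixth spans 8 semitones, so A moves to pitch class 1. On the letter C that is C#.

C#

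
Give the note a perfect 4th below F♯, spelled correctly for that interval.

A fourth below F lands on the letter C.
A perfect fourth spans 5 semitones, so F# moves to pitch class 1. On the letter C that is C#.

C#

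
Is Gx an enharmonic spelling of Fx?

No

G## is pitch class 9; F## is pitch class 7.
The pitch classes differ (9 vs. 7), so they are not enharmonic equivalents.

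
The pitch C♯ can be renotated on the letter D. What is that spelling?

Db

Plain D sits 1 semitone above C#, so on the letter D the same pitch needs a flat: Db.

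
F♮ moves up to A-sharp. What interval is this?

augmented third

Counting letters F–G–A gives a third.
F→A# = 5 semitones, 1 wider than the major third (4), so augmented.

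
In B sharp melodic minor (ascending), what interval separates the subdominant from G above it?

The subdominant of B# melodic minor (ascending) is E#.
E# up to G: letters E→G make it a third; 2 semitones makes it diminished.

diminished third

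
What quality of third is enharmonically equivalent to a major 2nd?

diminished

A major second spans 2 semitones.
A third spanning 2 semitones is diminished (the major third is 4).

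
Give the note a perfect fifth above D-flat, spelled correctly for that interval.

A fifth above D lands on the letter A.
A perfect fifth spans 7 semitones, so Db moves to pitch class 8. On the letter A that is Ab.

Ab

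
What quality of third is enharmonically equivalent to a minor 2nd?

A minor second spans 1 semitone.
A third spanning 1 semitone is doubly diminished (the major third is 4).

doubly diminished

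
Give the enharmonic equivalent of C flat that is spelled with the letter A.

Cb is pitch class 11. The letter A alone is pitch class 9.
To reach pitch class 11 from A requires an offset of +2 semitones, i.e. double sharp: A##.

A##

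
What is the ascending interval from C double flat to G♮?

Counting letters C–D–E–F–G gives a fifth.
Cbb→G = 9 semitones, 2 wider than the perfect fifth (7), so doubly augmented.

doubly augmented fifth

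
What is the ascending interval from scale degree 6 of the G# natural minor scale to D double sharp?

Scale degree 6 of G# natural minor is E.
E up to D##: letters E→D make it a seventh; 12 semitones makes it augmented.

augmented seventh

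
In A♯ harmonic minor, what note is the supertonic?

B#

Degree 2 takes the letter 1 step above A, which is B.
In harmonic minor, degree 2 sits 2 semitones above the tonic. A# + 2 semitones is pitch class 0, spelled on B as B#.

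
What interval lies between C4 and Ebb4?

diminished third

Counting letters C–D–E gives a third.
C→Ebb = 2 semitones, 2 narrower than the major third (4), so diminished.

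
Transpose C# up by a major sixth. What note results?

A sixth above C lands on the letter A.
A major sixth spans 9 semitones, so C# moves to pitch class 10. On the letter A that is A#.

A#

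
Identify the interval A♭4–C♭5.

Counting letters A–B–C gives a third.
Ab→Cb = 3 semitones, 1 narrower than the major third (4), so minor.

minor third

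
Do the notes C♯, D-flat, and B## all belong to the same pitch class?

C# = pitch class 1 and Db = pitch class 1 and B## = pitch class 1 — the same pitch class, so they are enharmonic equivalents.

Yes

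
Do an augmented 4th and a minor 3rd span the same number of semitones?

An augmented fourth spans 6 semitones; a minor third spans 3.
The spans differ, so they are not enharmonic equivalents.

No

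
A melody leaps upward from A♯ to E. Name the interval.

The letter names run A→E, a span of 4 letter steps, so the interval is some kind of fifth.
A# to E is 6 semitones. A perfect fifth is 7, so 6 makes it diminished.

diminished fifth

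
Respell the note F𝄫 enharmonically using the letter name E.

Plain E sits 1 semitone above Fbb, so on the letter E the same pitch needs a flat: Eb.

Eb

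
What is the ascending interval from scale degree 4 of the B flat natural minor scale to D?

Scale degree 4 of Bb natural minor is Eb.
Eb up to D: letters E→D make it a seventh; 11 semitones makes it major.

major seventh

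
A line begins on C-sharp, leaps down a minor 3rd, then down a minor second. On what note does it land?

G##

A minor third down from C# is A# (letter A, 3 semitones down).
A minor second down from A# is G## (letter G, 1 semitone down).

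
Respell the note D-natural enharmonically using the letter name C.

Plain C sits 2 semitones below D, so on the letter C the same pitch needs a double sharp: C##.

C##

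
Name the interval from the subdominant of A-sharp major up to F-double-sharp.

The subdominant of A# major is D#.
D# up to F##: letters D→F make it a third; 4 semitones makes it major.

major third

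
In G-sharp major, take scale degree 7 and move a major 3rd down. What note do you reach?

D#

Scale degree 7 of G# major is F##.
A major third (4 semitones) below F## lands on the letter D, giving D#.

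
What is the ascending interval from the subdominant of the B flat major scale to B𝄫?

diminished fifth

The subdominant of Bb major is Eb.
Eb up to Bbb: letters E→B make it a fifth; 6 semitones makes it diminished.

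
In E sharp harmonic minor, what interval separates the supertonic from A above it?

The supertonic of E# harmonic minor is F##.
F## up to A: letters F→A make it a third; 2 semitones makes it diminished.

diminished third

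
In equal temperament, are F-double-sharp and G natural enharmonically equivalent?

Yes

F## is pitch class 7; G is pitch class 7.
All spellings map to pitch class 7, so they are enharmonically equivalent.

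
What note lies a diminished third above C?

A third above C lands on the letter E.
A diminished third spans 2 semitones, so C moves to pitch class 2. On the letter E that is Ebb.

Ebb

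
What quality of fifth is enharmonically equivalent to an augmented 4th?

diminished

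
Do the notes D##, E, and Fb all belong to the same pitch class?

D## is pitch class 4; E is pitch class 4; Fb is pitch class 4.
All spellings map to pitch class 4, so they are enharmonically equivalent.

Yes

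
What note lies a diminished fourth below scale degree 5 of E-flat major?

Scale degree 5 of Eb major is Bb.
A diminished fourth (4 semitones) below Bb lands on the letter F, giving F#.

F#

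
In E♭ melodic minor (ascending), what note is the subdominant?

Ab

The Eb melodic minor (ascending) scale runs Eb F Gb Ab Bb C D.
Degree 4 is Ab.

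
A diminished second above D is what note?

Ebb

D up a major second is E, so the target letter is E.
From D, a diminished second is 0 semitones up: Ebb.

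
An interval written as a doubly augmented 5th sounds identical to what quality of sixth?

A doubly augmented fifth spans 9 semitones.
A sixth spanning 9 semitones is major (the major sixth is 9).

major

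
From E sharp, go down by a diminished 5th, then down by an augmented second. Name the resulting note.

A diminished fifth down from E# is A## (letter A, 6 semitones down).
An augmented second down from A## is G# (letter G, 3 semitones down).

G#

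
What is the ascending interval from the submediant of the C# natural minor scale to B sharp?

augmented second

The submediant of C# natural minor is A.
A up to B#: letters A→B make it a second; 3 semitones makes it augmented.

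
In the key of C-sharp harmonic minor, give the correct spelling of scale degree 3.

The C# harmonic minor scale runs C# D# E F# G# A B#.
Degree 3 is E.

E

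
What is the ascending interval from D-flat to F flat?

minor third

The letter names run D→F, a span of 2 letter steps, so the interval is some kind of third.
Db to Fb is 3 semitones. A major third is 4, so 3 makes it minor.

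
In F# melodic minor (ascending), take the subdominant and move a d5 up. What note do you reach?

The subdominant of F# melodic minor (ascending) is B.
A diminished fifth (6 semitones) above B lands on the letter F, giving F.

F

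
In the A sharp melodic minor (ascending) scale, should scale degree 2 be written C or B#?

Each scale degree takes a distinct letter name. Degree 2 of a scale on A must use the letter B.
B# and C are enharmonically the same pitch, but only B# uses the letter B, so it is the correct spelling here.

B#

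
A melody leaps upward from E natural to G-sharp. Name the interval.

major third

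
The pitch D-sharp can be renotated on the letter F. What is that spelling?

Plain F sits 2 semitones above D#, so on the letter F the same pitch needs a double flat: Fbb.

Fbb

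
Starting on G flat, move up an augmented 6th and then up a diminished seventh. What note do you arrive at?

Db

An augmented sixth up from Gb is E (letter E, 10 semitones up).
A diminished seventh up from E is Db (letter D, 9 semitones up).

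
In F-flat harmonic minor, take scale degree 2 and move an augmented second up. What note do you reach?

Scale degree 2 of Fb harmonic minor is Gb.
An augmented second (3 semitones) above Gb lands on the letter A, giving A.

A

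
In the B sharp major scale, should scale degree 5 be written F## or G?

F##

Each scale degree takes a distinct letter name. Degree 5 of a scale on B must use the letter F.
F## and G are enharmonically the same pitch, but only F## uses the letter F, so it is the correct spelling here.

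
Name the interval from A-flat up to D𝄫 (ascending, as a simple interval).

The letter names run A→D, a span of 3 letter steps, so the interval is some kind of fourth.
Ab to Dbb is 4 semitones. A perfect fourth is 5, so 4 makes it diminished.

diminished fourth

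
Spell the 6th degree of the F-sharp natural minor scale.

D

The F# natural minor scale runs F# G# A B C# D E.
Degree 6 is D.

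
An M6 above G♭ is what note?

A sixth above G lands on the letter E.
A major sixth spans 9 semitones, so Gb moves to pitch class 3. On the letter E that is Eb.

Eb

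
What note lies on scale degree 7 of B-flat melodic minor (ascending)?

A

Degree 7 takes the letter 6 steps above B, which is A.
In melodic minor (ascending), degree 7 sits 11 semitones above the tonic. Bb + 11 semitones is pitch class 9, spelled on A as A.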